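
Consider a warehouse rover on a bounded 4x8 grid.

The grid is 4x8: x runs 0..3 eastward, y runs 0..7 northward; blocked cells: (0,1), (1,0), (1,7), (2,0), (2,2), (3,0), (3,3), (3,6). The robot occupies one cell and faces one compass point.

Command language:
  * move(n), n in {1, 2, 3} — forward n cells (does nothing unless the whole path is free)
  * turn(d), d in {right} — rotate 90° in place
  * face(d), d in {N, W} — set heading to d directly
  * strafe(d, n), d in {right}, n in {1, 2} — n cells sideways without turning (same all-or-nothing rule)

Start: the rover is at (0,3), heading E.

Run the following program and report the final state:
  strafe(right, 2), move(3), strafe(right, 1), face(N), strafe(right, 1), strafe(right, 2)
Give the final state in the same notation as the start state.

t0: at (0,3), heading E
step 1 (strafe(right, 2)): at (0,3), heading E
step 2 (move(3)): at (0,3), heading E
step 3 (strafe(right, 1)): at (0,2), heading E
step 4 (face(N)): at (0,2), heading N
step 5 (strafe(right, 1)): at (1,2), heading N
step 6 (strafe(right, 2)): at (1,2), heading N

at (1,2), heading N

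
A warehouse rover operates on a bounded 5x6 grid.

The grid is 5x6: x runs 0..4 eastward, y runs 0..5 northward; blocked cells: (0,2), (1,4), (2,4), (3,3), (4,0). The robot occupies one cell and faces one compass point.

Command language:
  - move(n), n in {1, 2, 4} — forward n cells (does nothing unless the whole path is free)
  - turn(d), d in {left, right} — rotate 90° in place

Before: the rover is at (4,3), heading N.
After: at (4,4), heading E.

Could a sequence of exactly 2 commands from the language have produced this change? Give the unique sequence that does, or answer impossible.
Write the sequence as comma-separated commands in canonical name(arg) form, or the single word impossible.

key: position moved to (4,4) AND the heading swung to E — translation plus rotation needed
initial: at (4,3), heading N
1. move(1) → at (4,4), heading N
2. turn(right) → at (4,4), heading E
no other 2-command option fits: unique.

move(1), turn(right)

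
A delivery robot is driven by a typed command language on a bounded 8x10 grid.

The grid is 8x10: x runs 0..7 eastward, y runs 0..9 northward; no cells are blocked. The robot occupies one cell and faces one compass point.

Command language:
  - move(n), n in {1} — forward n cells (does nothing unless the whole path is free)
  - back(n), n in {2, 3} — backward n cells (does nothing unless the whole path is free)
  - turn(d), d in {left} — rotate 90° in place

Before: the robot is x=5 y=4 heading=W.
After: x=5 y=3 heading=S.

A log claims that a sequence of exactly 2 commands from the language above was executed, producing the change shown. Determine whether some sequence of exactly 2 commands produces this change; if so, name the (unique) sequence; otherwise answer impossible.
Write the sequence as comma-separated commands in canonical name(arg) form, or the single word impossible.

turn(left), move(1)

key: cell and facing (now S) both changed — the 2 commands mix motion and turning
begin: x=5 y=4 heading=W
step 1 (turn(left)): x=5 y=4 heading=S
step 2 (move(1)): x=5 y=3 heading=S
uniquely the one of 16 2-step routes that fits.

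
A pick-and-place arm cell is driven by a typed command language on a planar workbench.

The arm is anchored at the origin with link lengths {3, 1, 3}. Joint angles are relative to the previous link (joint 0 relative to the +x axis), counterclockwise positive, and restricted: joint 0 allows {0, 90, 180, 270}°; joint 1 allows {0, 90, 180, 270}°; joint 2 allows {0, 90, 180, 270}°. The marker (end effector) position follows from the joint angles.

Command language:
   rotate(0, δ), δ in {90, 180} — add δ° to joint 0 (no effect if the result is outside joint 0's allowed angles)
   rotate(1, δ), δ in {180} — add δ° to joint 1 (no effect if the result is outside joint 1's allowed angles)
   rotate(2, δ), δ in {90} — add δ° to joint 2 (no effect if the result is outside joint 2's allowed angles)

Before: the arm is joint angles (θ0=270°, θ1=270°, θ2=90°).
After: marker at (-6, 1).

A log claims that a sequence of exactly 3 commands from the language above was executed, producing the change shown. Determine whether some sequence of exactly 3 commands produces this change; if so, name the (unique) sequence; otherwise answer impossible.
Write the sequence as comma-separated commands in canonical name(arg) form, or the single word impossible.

start: joint angles (θ0=270°, θ1=270°, θ2=90°)
[1] after rotate(0, 90): joint angles (θ0=0°, θ1=270°, θ2=90°)
[2] after rotate(0, 90): joint angles (θ0=90°, θ1=270°, θ2=90°)
[3] after rotate(0, 90): joint angles (θ0=180°, θ1=270°, θ2=90°)
no other 3-command option fits: unique.

rotate(0, 90), rotate(0, 90), rotate(0, 90)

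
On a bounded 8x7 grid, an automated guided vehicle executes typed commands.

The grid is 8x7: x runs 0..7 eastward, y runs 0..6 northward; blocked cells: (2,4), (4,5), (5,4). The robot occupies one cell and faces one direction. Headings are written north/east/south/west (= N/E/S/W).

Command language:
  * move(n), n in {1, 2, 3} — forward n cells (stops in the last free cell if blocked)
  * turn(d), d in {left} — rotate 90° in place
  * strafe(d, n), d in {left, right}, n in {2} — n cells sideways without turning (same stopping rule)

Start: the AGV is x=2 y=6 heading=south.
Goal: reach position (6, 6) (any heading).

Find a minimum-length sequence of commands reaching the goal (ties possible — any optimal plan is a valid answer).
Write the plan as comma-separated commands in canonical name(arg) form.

strafe(left, 2), strafe(left, 2)

from: x=2 y=6 heading=south
step 1 (strafe(left, 2)): x=4 y=6 heading=south
step 2 (strafe(left, 2)): x=6 y=6 heading=south
no 1-step plan works, so 2 is optimal.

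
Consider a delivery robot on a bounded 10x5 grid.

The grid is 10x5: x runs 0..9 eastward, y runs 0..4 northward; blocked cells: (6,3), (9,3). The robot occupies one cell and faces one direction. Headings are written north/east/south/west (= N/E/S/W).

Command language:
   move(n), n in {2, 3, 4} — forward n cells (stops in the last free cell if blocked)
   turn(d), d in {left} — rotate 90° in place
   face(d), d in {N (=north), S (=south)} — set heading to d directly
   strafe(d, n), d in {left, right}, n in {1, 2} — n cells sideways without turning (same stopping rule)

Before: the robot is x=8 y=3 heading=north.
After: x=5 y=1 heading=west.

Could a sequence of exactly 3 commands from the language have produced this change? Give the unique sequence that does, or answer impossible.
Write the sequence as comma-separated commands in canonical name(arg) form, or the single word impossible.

turn(left), strafe(left, 2), move(3)

key: cell and facing (now W) both changed — the 3 commands mix motion and turning
from: x=8 y=3 heading=north
[1] after turn(left): x=8 y=3 heading=west
[2] after strafe(left, 2): x=8 y=1 heading=west
[3] after move(3): x=5 y=1 heading=west
uniquely the one of 1000 3-step routes that fits.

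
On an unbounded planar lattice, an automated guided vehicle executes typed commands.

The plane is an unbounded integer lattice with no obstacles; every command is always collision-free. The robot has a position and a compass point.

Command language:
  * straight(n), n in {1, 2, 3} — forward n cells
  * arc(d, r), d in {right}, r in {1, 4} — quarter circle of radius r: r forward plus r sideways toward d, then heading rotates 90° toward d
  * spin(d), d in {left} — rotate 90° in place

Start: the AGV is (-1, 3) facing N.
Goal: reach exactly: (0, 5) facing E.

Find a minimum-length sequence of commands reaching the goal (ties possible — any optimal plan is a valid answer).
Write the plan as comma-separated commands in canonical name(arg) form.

straight(1), arc(right, 1)

start: (-1, 3) facing N
step 1 (straight(1)): (-1, 4) facing N
step 2 (arc(right, 1)): (0, 5) facing E
minimal: 2 command(s), checked below 2.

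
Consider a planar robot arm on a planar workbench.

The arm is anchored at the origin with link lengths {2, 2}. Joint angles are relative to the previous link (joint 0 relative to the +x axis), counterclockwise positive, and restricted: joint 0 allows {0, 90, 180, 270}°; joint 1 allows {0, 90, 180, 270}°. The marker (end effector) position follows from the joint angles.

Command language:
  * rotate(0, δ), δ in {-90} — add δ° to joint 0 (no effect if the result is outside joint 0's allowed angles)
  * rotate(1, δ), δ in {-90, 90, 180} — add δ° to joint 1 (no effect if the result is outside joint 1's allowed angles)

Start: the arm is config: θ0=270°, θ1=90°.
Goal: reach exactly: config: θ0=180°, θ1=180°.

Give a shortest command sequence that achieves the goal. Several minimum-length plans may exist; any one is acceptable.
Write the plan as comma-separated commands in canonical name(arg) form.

start: config: θ0=270°, θ1=90°
[1] after rotate(0, -90): config: θ0=180°, θ1=90°
[2] after rotate(1, 90): config: θ0=180°, θ1=180°
minimal: 2 command(s), checked below 2.

rotate(0, -90), rotate(1, 90)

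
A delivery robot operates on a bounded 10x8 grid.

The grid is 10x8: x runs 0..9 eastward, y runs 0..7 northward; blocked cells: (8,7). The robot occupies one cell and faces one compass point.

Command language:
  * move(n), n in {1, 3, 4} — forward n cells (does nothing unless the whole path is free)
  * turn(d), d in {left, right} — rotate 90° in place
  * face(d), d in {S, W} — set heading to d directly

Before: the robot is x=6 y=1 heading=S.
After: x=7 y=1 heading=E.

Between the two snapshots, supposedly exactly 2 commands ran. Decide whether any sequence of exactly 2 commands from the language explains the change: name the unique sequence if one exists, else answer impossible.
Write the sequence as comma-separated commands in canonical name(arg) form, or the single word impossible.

key: order matters: swapping turn(left) and move(1) lands elsewhere
initial: x=6 y=1 heading=S
step 1 (turn(left)): x=6 y=1 heading=E
step 2 (move(1)): x=7 y=1 heading=E
all 49 alternatives checked — unique.

turn(left), move(1)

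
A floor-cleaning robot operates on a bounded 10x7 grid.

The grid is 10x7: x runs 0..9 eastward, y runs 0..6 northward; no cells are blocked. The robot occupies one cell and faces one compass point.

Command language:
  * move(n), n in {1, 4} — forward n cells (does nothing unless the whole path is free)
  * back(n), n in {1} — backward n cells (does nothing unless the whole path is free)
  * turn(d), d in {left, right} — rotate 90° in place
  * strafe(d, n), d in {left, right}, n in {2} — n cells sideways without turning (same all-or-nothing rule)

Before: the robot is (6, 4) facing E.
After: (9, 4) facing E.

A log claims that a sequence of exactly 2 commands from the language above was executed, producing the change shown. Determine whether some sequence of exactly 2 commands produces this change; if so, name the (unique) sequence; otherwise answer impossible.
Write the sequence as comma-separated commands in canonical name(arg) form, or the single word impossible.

back(1), move(4)

key: running move(4) before back(1) would end elsewhere — order is forced
begin: (6, 4) facing E
[1] after back(1): (5, 4) facing E
[2] after move(4): (9, 4) facing E
no other 2-command option fits: unique.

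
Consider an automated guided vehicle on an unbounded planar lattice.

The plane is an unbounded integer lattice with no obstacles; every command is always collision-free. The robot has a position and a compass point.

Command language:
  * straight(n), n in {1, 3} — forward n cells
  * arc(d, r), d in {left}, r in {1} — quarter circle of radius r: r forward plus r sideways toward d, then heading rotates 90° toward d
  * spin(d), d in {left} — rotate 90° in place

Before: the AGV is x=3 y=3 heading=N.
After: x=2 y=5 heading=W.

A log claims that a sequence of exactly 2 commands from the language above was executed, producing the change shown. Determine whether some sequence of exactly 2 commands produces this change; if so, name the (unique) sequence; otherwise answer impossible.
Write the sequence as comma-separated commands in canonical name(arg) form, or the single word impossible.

straight(1), arc(left, 1)

key: running arc(left, 1) before straight(1) would end elsewhere — order is forced
from: x=3 y=3 heading=N
t=1 straight(1) ⇒ x=3 y=4 heading=N
t=2 arc(left, 1) ⇒ x=2 y=5 heading=W
no rival 2-sequence matches.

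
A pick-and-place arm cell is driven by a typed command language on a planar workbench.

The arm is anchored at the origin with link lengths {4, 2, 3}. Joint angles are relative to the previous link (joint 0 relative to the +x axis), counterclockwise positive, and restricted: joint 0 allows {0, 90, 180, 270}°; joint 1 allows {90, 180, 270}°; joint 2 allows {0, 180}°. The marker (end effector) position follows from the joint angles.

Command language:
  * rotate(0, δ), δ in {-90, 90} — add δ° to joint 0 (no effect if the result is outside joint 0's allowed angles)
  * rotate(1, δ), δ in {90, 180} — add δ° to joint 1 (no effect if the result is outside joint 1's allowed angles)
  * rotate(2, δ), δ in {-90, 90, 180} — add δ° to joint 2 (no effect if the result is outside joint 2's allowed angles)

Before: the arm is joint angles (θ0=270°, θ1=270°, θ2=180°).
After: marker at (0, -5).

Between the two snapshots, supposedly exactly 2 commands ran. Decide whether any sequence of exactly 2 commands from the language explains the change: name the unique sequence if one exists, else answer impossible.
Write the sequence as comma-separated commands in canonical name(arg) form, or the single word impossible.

key: running rotate(1, 90) before rotate(1, 180) would end elsewhere — order is forced
initial: joint angles (θ0=270°, θ1=270°, θ2=180°)
step 1 (rotate(1, 180)): joint angles (θ0=270°, θ1=90°, θ2=180°)
step 2 (rotate(1, 90)): joint angles (θ0=270°, θ1=180°, θ2=180°)
uniquely the one of 49 2-step routes that fits.

rotate(1, 180), rotate(1, 90)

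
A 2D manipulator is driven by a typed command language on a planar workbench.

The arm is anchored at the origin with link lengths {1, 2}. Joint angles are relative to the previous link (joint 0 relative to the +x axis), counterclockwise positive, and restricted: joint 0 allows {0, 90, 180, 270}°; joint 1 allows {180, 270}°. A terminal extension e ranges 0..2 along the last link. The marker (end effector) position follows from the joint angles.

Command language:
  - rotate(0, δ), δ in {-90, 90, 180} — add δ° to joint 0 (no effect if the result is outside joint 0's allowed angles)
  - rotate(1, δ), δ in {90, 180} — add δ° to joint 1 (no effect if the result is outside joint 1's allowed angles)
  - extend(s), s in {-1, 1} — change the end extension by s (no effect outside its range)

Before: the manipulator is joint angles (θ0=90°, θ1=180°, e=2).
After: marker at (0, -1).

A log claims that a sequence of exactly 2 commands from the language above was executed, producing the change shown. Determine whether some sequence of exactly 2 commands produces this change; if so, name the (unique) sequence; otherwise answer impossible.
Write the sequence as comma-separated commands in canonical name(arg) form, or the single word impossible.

initial: joint angles (θ0=90°, θ1=180°, e=2)
1. extend(-1) → joint angles (θ0=90°, θ1=180°, e=1)
2. extend(-1) → joint angles (θ0=90°, θ1=180°, e=0)
uniquely the one of 49 2-step routes that fits.

extend(-1), extend(-1)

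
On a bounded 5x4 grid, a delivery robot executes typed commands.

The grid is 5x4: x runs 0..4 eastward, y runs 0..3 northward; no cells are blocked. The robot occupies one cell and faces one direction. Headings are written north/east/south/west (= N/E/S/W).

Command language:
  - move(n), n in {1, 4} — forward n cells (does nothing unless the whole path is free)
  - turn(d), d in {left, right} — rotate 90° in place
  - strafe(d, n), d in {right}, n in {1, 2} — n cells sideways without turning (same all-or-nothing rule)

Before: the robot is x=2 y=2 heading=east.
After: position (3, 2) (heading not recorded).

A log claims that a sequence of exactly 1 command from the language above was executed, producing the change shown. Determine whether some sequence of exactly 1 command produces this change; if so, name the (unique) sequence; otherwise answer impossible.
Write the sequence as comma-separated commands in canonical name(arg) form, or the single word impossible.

t0: x=2 y=2 heading=east
[1] after move(1): x=3 y=2 heading=east
no rival 1-sequence matches.

move(1)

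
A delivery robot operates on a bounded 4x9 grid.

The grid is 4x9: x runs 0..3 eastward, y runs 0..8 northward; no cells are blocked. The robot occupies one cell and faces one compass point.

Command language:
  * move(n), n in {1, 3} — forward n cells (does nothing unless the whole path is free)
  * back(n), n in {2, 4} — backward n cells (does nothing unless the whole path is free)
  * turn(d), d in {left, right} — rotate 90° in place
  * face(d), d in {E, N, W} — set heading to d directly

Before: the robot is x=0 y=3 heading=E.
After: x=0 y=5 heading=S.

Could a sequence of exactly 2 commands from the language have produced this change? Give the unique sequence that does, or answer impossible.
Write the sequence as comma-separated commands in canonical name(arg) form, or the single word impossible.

key: order matters: swapping turn(right) and back(2) lands elsewhere
t0: x=0 y=3 heading=E
1. turn(right) → x=0 y=3 heading=S
2. back(2) → x=0 y=5 heading=S
uniquely the one of 81 2-step routes that fits.

turn(right), back(2)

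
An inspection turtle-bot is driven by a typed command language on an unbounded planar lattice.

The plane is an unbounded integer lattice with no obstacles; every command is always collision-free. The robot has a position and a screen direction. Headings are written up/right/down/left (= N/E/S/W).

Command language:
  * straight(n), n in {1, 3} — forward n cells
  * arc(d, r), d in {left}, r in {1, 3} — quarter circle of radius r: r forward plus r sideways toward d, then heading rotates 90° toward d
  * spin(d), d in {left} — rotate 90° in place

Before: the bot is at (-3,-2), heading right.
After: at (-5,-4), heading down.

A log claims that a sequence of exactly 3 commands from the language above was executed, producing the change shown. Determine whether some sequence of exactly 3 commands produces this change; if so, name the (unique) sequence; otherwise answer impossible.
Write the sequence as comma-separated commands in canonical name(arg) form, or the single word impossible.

arc(left, 1), spin(left), arc(left, 3)

key: cell and facing (now S) both changed — the 3 commands mix motion and turning
t0: at (-3,-2), heading right
1. arc(left, 1) → at (-2,-1), heading up
2. spin(left) → at (-2,-1), heading left
3. arc(left, 3) → at (-5,-4), heading down
no rival 3-sequence matches.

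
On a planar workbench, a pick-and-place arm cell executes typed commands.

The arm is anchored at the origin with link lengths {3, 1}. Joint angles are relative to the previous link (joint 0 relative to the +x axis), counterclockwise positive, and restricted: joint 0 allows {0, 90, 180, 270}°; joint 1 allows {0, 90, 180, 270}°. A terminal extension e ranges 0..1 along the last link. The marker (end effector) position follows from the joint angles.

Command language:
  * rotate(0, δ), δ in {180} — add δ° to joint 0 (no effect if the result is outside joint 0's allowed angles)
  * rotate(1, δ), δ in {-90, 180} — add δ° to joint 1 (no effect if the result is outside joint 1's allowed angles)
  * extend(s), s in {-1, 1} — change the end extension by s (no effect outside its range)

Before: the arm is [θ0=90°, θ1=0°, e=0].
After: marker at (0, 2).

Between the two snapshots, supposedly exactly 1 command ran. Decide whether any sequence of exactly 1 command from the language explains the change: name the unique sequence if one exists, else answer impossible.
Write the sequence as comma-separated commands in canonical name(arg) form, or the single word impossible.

rotate(1, 180)

start: [θ0=90°, θ1=0°, e=0]
step 1 (rotate(1, 180)): [θ0=90°, θ1=180°, e=0]
uniquely the one of 5 1-step routes that fits.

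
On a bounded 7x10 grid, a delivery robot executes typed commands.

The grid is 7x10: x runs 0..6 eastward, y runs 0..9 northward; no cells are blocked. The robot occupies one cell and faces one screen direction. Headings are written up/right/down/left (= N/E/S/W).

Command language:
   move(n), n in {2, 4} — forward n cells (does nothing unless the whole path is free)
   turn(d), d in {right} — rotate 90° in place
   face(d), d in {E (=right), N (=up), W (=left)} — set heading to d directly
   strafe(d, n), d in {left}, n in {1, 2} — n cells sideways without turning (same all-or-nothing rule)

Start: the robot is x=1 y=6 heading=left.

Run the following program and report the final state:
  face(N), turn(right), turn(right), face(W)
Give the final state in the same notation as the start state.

start: x=1 y=6 heading=left
t=1 face(N) ⇒ x=1 y=6 heading=up
t=2 turn(right) ⇒ x=1 y=6 heading=right
t=3 turn(right) ⇒ x=1 y=6 heading=down
t=4 face(W) ⇒ x=1 y=6 heading=left

x=1 y=6 heading=left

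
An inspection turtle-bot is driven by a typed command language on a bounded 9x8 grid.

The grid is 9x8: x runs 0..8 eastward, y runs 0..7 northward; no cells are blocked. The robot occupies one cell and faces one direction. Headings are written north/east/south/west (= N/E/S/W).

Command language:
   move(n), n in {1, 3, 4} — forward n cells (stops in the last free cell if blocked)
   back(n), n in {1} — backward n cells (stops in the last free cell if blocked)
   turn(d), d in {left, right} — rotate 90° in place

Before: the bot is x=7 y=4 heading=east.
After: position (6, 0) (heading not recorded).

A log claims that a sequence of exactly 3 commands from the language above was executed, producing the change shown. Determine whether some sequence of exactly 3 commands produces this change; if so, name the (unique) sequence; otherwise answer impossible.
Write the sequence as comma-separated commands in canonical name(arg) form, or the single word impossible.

back(1), turn(right), move(4)

key: order matters: swapping back(1) and move(4) lands elsewhere
from: x=7 y=4 heading=east
step 1 (back(1)): x=6 y=4 heading=east
step 2 (turn(right)): x=6 y=4 heading=south
step 3 (move(4)): x=6 y=0 heading=south
uniquely the one of 216 3-step routes that fits.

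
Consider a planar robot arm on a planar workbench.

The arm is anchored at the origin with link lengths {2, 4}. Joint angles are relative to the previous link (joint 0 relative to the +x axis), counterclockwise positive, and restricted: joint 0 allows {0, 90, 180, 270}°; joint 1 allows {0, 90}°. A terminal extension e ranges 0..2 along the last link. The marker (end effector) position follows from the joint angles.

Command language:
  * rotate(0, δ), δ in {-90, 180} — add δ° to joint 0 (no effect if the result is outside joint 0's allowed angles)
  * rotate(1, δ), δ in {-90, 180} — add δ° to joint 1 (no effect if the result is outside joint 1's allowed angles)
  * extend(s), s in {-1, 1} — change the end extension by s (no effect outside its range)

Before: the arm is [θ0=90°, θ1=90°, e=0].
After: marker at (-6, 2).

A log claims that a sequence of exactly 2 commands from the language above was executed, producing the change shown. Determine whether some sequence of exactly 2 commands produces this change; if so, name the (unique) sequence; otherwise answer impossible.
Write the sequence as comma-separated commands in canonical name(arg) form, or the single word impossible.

extend(1), extend(1)

start: [θ0=90°, θ1=90°, e=0]
step 1 (extend(1)): [θ0=90°, θ1=90°, e=1]
step 2 (extend(1)): [θ0=90°, θ1=90°, e=2]
no other 2-command option fits: unique.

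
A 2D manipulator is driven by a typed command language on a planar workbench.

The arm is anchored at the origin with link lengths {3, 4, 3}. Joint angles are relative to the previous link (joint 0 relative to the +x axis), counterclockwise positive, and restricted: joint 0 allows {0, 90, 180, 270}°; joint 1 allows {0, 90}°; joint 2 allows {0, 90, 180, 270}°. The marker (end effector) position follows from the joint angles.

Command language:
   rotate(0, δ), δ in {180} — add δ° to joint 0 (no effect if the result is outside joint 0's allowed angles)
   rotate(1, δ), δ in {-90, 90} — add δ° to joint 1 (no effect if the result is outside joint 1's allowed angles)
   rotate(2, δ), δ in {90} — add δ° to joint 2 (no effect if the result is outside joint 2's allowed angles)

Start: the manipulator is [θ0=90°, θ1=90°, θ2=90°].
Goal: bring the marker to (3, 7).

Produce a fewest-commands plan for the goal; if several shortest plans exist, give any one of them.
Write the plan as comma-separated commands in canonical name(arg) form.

initial: [θ0=90°, θ1=90°, θ2=90°]
step 1 (rotate(2, 90)): [θ0=90°, θ1=90°, θ2=180°]
step 2 (rotate(2, 90)): [θ0=90°, θ1=90°, θ2=270°]
step 3 (rotate(1, -90)): [θ0=90°, θ1=0°, θ2=270°]
no 2-step plan works, so 3 is optimal.

rotate(2, 90), rotate(2, 90), rotate(1, -90)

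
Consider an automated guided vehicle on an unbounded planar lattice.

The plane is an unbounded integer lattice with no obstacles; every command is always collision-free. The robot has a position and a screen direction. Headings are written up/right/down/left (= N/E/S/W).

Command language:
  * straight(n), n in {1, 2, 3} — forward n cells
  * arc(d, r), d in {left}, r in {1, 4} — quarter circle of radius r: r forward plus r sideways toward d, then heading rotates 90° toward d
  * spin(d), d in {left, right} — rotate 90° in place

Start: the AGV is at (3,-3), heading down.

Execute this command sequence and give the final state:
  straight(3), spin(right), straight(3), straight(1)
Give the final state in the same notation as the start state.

begin: at (3,-3), heading down
1. straight(3) → at (3,-6), heading down
2. spin(right) → at (3,-6), heading left
3. straight(3) → at (0,-6), heading left
4. straight(1) → at (-1,-6), heading left

at (-1,-6), heading left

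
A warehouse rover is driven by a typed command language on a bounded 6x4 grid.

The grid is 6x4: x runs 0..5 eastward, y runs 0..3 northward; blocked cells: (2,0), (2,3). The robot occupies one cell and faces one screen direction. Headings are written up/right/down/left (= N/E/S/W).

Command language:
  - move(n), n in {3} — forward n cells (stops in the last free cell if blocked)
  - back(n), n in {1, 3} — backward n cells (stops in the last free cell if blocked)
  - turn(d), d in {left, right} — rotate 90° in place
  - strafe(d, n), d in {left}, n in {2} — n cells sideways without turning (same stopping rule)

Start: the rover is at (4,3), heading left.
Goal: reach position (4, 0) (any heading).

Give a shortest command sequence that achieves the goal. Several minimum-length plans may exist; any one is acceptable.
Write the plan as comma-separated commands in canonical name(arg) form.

begin: at (4,3), heading left
1. turn(right) → at (4,3), heading up
2. back(3) → at (4,0), heading up
no 1-step plan works, so 2 is optimal.

turn(right), back(3)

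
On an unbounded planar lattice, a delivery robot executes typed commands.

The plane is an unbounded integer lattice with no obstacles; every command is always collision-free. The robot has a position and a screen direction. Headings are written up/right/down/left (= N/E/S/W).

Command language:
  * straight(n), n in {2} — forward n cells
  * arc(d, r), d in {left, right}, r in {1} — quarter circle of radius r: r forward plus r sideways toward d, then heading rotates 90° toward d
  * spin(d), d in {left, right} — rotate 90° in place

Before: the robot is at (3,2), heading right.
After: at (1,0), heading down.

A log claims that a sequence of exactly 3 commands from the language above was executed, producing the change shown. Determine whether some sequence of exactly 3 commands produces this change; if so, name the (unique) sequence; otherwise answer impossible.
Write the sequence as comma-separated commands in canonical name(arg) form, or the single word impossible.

spin(right), arc(right, 1), arc(left, 1)

key: position moved to (1,0) AND the heading swung to S — translation plus rotation needed
begin: at (3,2), heading right
1. spin(right) → at (3,2), heading down
2. arc(right, 1) → at (2,1), heading left
3. arc(left, 1) → at (1,0), heading down
all 125 alternatives checked — unique.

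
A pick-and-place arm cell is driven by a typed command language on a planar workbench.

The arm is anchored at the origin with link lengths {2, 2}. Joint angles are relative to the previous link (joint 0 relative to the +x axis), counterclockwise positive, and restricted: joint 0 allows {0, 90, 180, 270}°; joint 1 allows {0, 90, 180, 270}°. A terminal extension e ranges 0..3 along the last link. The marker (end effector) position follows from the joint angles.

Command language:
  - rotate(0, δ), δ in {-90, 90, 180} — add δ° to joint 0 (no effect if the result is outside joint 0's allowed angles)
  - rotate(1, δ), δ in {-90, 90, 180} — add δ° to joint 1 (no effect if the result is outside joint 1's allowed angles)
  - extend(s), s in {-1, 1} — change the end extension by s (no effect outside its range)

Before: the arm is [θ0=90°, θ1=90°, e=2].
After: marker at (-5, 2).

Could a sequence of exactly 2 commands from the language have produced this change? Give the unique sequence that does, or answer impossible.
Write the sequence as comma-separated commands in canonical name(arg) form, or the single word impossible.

begin: [θ0=90°, θ1=90°, e=2]
1. extend(1) → [θ0=90°, θ1=90°, e=3]
2. extend(1) → [θ0=90°, θ1=90°, e=3]
uniquely the one of 64 2-step routes that fits.

extend(1), extend(1)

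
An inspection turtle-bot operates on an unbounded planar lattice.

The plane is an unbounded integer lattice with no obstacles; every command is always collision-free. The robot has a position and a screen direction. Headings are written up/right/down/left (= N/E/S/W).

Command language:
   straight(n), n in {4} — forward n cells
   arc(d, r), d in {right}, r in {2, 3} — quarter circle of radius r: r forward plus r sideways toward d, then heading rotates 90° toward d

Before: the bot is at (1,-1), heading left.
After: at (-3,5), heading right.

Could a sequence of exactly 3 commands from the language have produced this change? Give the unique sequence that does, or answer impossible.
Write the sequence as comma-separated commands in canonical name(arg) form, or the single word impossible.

straight(4), arc(right, 3), arc(right, 3)

key: running arc(right, 3) before straight(4) would end elsewhere — order is forced
t0: at (1,-1), heading left
1. straight(4) → at (-3,-1), heading left
2. arc(right, 3) → at (-6,2), heading up
3. arc(right, 3) → at (-3,5), heading right
no other 3-command option fits: unique.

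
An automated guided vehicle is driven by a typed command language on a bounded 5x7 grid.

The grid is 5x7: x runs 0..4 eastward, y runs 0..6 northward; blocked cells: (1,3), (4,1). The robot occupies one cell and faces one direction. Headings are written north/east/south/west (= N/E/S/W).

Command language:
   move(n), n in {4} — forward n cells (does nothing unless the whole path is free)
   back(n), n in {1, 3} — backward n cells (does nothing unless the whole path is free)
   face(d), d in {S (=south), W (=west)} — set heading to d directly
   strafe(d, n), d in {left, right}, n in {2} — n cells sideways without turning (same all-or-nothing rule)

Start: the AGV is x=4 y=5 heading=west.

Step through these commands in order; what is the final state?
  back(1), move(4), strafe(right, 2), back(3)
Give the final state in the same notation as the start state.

t0: x=4 y=5 heading=west
1. back(1) → x=4 y=5 heading=west
2. move(4) → x=0 y=5 heading=west
3. strafe(right, 2) → x=0 y=5 heading=west
4. back(3) → x=3 y=5 heading=west

x=3 y=5 heading=west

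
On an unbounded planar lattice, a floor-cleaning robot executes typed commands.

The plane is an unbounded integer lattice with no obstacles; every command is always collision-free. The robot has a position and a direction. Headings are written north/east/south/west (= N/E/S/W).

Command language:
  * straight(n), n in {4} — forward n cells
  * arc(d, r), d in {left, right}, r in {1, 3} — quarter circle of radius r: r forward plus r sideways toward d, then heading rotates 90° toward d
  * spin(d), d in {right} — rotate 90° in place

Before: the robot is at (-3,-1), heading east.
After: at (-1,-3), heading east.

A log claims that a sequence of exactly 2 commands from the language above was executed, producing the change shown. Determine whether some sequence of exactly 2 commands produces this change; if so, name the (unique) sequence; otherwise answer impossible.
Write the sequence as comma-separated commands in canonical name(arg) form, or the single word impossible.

key: running arc(left, 1) before arc(right, 1) would end elsewhere — order is forced
initial: at (-3,-1), heading east
step 1 (arc(right, 1)): at (-2,-2), heading south
step 2 (arc(left, 1)): at (-1,-3), heading east
no rival 2-sequence matches.

arc(right, 1), arc(left, 1)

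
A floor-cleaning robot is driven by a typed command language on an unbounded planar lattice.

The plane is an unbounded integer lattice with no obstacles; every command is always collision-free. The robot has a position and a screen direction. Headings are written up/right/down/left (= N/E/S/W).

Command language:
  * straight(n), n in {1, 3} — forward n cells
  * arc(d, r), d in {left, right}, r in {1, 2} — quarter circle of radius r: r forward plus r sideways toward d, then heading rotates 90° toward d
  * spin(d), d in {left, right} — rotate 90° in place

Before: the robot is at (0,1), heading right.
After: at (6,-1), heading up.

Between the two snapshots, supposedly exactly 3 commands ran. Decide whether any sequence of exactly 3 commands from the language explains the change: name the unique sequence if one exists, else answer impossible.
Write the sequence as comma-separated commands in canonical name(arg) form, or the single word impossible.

arc(right, 2), arc(left, 2), arc(left, 2)

key: position moved to (6,-1) AND the heading swung to N — translation plus rotation needed
from: at (0,1), heading right
1. arc(right, 2) → at (2,-1), heading down
2. arc(left, 2) → at (4,-3), heading right
3. arc(left, 2) → at (6,-1), heading up
no rival 3-sequence matches.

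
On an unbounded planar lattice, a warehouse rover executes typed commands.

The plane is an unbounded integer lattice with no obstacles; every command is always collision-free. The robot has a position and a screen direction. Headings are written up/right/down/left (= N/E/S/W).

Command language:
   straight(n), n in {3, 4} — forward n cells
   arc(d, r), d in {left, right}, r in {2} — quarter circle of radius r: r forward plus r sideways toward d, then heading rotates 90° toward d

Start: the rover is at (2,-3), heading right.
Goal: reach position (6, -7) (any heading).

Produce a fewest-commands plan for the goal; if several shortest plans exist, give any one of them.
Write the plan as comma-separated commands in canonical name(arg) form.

arc(right, 2), arc(left, 2)

start: at (2,-3), heading right
1. arc(right, 2) → at (4,-5), heading down
2. arc(left, 2) → at (6,-7), heading right
nothing shorter than 2 reaches the goal.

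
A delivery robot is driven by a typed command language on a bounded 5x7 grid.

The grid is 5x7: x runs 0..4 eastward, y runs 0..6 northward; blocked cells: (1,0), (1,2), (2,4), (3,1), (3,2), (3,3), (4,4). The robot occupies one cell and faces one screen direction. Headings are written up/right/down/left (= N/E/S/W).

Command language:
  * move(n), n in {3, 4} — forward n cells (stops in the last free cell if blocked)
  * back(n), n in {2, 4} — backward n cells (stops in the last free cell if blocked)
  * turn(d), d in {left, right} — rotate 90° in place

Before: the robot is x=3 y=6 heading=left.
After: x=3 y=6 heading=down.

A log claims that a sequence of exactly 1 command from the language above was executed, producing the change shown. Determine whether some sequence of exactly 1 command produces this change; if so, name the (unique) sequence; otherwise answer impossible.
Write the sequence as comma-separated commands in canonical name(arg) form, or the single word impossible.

turn(left)

key: (3,6) unchanged — the single command moves nothing
start: x=3 y=6 heading=left
t=1 turn(left) ⇒ x=3 y=6 heading=down
all 6 alternatives checked — unique.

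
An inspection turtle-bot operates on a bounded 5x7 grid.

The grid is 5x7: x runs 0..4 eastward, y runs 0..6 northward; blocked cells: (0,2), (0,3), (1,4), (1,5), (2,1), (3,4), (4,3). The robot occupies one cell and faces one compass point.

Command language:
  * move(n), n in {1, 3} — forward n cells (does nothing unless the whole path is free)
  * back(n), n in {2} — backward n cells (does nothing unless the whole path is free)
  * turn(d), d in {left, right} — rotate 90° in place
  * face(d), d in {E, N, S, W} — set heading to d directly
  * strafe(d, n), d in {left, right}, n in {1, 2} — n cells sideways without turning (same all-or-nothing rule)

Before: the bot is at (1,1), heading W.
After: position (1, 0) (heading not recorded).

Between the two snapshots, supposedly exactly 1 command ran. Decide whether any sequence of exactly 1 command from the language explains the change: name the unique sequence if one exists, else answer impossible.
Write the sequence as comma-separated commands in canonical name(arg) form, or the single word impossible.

strafe(left, 1)

begin: at (1,1), heading W
step 1 (strafe(left, 1)): at (1,0), heading W
no rival 1-sequence matches.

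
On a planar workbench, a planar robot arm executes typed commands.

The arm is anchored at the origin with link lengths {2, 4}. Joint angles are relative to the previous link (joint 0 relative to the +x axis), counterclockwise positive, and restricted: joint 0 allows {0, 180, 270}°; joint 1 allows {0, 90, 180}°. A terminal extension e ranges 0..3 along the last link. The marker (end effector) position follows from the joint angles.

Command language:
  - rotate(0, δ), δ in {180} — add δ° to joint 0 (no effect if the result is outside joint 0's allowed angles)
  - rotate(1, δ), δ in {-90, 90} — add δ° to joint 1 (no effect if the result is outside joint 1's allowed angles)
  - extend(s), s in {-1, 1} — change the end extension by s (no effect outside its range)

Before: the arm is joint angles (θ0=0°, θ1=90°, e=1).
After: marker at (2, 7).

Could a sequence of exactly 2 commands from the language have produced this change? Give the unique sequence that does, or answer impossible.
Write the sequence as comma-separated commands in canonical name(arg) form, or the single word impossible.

from: joint angles (θ0=0°, θ1=90°, e=1)
[1] after extend(1): joint angles (θ0=0°, θ1=90°, e=2)
[2] after extend(1): joint angles (θ0=0°, θ1=90°, e=3)
no other 2-command option fits: unique.

extend(1), extend(1)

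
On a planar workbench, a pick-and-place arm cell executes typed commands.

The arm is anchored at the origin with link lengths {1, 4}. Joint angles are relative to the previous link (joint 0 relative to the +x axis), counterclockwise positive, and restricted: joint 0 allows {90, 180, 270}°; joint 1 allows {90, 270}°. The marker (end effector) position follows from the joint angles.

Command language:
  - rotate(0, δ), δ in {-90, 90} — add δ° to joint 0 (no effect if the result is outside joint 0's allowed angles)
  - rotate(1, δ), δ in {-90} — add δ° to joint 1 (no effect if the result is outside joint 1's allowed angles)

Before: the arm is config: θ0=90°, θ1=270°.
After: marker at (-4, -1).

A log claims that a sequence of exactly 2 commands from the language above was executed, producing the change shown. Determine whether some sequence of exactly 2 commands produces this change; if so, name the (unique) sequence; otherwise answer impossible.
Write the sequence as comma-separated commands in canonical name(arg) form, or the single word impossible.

rotate(0, 90), rotate(0, 90)

from: config: θ0=90°, θ1=270°
step 1 (rotate(0, 90)): config: θ0=180°, θ1=270°
step 2 (rotate(0, 90)): config: θ0=270°, θ1=270°
all 9 alternatives checked — unique.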